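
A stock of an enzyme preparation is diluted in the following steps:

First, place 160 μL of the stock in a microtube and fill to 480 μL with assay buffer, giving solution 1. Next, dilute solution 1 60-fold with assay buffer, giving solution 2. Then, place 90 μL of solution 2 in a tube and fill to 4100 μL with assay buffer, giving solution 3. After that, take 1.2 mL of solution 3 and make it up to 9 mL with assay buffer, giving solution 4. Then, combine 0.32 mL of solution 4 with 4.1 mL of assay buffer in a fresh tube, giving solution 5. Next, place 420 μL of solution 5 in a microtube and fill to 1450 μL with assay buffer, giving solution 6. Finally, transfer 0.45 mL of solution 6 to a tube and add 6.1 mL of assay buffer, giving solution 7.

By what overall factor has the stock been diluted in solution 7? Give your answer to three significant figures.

4.27 × 10^7

Step 1: 160 μL brought to 480 μL → factor 480/160 = 3
Step 2: 60-fold → factor 60
Step 3: 90 μL brought to 4100 μL → factor 4100/90 = 45.556
Step 4: 1.2 mL brought to 9 mL → factor 9/1.2 = 7.5
Step 5: 0.32 mL + 4.1 mL = 4.42 mL total → factor 4.42/0.32 = 13.812
Step 6: 420 μL brought to 1450 μL → factor 1450/420 = 3.4524
Step 7: 0.45 mL + 6.1 mL = 6.55 mL total → factor 6.55/0.45 = 14.556
Overall dilution factor = 3 × 60 × 45.556 × 7.5 × 13.812 × 3.4524 × 14.556 = 4.2687 × 10^7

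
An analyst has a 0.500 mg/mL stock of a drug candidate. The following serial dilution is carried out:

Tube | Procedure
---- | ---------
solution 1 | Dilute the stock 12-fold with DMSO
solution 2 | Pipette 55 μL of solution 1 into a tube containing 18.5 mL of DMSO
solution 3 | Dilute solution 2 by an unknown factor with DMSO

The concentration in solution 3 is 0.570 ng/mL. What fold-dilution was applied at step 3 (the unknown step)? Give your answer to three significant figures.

Step 1: 12-fold → factor 12
Step 2: 55 μL + 18.5 mL = 18555 μL total → factor 18555/55 = 337.36
Step 3: unknown factor x
Product of known-step factors = 4048.4
Overall factor = 0.500 mg/mL / (0.570 ng/mL) = 8.7719 × 10^5
x = 8.7719 × 10^5 / 4048.4 = 217

217-fold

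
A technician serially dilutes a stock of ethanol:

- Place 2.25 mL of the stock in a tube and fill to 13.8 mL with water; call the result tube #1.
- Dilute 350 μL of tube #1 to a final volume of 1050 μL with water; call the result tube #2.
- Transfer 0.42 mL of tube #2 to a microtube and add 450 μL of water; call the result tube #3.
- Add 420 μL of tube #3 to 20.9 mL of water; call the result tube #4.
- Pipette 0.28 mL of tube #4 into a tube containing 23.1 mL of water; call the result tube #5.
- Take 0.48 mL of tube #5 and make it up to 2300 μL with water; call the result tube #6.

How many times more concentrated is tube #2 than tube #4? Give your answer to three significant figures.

105

Step 1: 2.25 mL brought to 13.8 mL → factor 13.8/2.25 = 6.1333
Step 2: 350 μL brought to 1050 μL → factor 1050/350 = 3
Step 3: 0.42 mL + 450 μL = 0.87 mL total → factor 0.87/0.42 = 2.0714
Step 4: 420 μL + 20.9 mL = 21320 μL total → factor 21320/420 = 50.762
Dilution factor to tube #2 = 18.4; to tube #4 = 1934.8
[tube #2]/[tube #4] = (factor to tube #4)/(factor to tube #2) = 1934.8/18.4 = 105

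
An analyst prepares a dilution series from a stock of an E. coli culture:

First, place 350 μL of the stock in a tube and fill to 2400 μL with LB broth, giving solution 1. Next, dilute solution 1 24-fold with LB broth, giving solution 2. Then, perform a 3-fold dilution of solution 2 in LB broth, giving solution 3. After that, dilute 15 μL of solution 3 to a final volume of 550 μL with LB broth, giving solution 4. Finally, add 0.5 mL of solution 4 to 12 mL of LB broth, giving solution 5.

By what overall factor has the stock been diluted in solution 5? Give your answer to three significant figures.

4.53 × 10^5

Step 1: 350 μL brought to 2400 μL → factor 2400/350 = 6.8571
Step 2: 24-fold → factor 24
Step 3: 3-fold → factor 3
Step 4: 15 μL brought to 550 μL → factor 550/15 = 36.667
Step 5: 0.5 mL + 12 mL = 12.5 mL total → factor 12.5/0.5 = 25
Overall dilution factor = 6.8571 × 24 × 3 × 36.667 × 25 = 4.5257 × 10^5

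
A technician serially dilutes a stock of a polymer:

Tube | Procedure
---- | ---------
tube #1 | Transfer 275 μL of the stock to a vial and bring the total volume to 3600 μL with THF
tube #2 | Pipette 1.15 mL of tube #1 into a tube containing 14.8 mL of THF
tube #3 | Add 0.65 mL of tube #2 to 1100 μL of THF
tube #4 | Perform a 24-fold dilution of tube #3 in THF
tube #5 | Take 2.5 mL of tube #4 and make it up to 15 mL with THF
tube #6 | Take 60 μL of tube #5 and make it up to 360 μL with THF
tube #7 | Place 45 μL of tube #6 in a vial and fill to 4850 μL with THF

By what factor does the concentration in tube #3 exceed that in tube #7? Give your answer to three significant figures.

Step 1: 275 μL brought to 3600 μL → factor 3600/275 = 13.091
Step 2: 1.15 mL + 14.8 mL = 15.95 mL total → factor 15.95/1.15 = 13.87
Step 3: 0.65 mL + 1100 μL = 1.75 mL total → factor 1.75/0.65 = 2.6923
Step 4: 24-fold → factor 24
Step 5: 2.5 mL brought to 15 mL → factor 15/2.5 = 6
Step 6: 60 μL brought to 360 μL → factor 360/60 = 6
Step 7: 45 μL brought to 4850 μL → factor 4850/45 = 107.78
Dilution factor to tube #3 = 488.83; to tube #7 = 4.552 × 10^7
[tube #3]/[tube #7] = (factor to tube #7)/(factor to tube #3) = 4.552 × 10^7/488.83 = 9.31 × 10^4

9.31 × 10^4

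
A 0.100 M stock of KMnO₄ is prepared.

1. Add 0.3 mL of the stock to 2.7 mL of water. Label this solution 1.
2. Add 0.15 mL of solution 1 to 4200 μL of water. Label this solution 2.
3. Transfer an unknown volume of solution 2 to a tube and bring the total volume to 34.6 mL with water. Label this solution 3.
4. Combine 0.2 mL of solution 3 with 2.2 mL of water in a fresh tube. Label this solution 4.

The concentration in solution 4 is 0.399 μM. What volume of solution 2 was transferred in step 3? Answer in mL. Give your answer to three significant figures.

0.480 mL

Step 1: 0.3 mL + 2.7 mL = 3 mL total → factor 3/0.3 = 10
Step 2: 0.15 mL + 4200 μL = 4.35 mL total → factor 4.35/0.15 = 29
Step 3: v brought to 34.6 mL → factor = 34.6 mL/v
Step 4: 0.2 mL + 2.2 mL = 2.4 mL total → factor 2.4/0.2 = 12
Product of known-step factors = 3480
Overall factor = 0.100 M / (0.399 μM) = 2.5063 × 10^5
Step-3 factor = 2.5063 × 10^5 / 3480 = 72.019
v = 34.6 mL / 72.019 = 0.480 mL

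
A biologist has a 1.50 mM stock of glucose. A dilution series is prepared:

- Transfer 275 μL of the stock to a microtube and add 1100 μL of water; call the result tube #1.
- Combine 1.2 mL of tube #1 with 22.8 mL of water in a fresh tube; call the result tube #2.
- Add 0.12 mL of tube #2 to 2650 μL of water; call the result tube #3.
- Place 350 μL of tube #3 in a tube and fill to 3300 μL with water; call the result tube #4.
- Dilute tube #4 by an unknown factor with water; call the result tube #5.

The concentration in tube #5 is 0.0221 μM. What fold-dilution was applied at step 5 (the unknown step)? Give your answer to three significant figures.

Step 1: 275 μL + 1100 μL = 1375 μL total → factor 1375/275 = 5
Step 2: 1.2 mL + 22.8 mL = 24 mL total → factor 24/1.2 = 20
Step 3: 0.12 mL + 2650 μL = 2.77 mL total → factor 2.77/0.12 = 23.083
Step 4: 350 μL brought to 3300 μL → factor 3300/350 = 9.4286
Step 5: unknown factor x
Product of known-step factors = 21764
Overall factor = 1.50 mM / (0.0221 μM) = 67873
x = 67873 / 21764 = 3.12

3.12-fold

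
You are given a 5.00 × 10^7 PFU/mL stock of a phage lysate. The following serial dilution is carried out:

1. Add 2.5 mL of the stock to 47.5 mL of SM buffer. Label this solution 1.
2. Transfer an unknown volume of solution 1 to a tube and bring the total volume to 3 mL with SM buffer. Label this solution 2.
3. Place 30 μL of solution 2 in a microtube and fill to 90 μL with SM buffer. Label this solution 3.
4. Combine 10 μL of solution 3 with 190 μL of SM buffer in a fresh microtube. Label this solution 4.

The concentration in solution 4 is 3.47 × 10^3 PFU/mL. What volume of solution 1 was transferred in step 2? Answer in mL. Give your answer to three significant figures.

Step 1: 2.5 mL + 47.5 mL = 50 mL total → factor 50/2.5 = 20
Step 2: v brought to 3 mL → factor = 3 mL/v
Step 3: 30 μL brought to 90 μL → factor 90/30 = 3
Step 4: 10 μL + 190 μL = 200 μL total → factor 200/10 = 20
Product of known-step factors = 1200
Overall factor = 5.00 × 10^7 PFU/mL / (3.47 × 10^3 PFU/mL) = 14409
Step-2 factor = 14409 / 1200 = 12.008
v = 3 mL / 12.008 = 0.250 mL

0.250 mL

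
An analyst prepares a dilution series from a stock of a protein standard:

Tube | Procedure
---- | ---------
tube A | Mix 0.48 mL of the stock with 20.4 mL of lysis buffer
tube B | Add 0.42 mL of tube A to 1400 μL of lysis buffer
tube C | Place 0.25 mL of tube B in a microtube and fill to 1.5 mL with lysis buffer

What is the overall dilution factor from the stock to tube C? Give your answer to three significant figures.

1.13 × 10^3

Step 1: 0.48 mL + 20.4 mL = 20.88 mL total → factor 20.88/0.48 = 43.5
Step 2: 0.42 mL + 1400 μL = 1.82 mL total → factor 1.82/0.42 = 4.3333
Step 3: 0.25 mL brought to 1.5 mL → factor 1.5/0.25 = 6
Overall dilution factor = 43.5 × 4.3333 × 6 = 1131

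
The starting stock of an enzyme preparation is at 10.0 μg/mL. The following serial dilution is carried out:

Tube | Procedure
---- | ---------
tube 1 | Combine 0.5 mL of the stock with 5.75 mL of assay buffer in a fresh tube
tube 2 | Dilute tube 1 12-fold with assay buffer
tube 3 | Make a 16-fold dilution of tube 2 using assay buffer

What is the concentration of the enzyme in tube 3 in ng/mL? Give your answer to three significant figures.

Step 1: 0.5 mL + 5.75 mL = 6.25 mL total → factor 6.25/0.5 = 12.5
Step 2: 12-fold → factor 12
Step 3: 16-fold → factor 16
Overall dilution factor = 12.5 × 12 × 16 = 2400
Final = 10.0 μg/mL / 2400 = 0.004167 μg/mL = 4.17 ng/mL

4.17 ng/mL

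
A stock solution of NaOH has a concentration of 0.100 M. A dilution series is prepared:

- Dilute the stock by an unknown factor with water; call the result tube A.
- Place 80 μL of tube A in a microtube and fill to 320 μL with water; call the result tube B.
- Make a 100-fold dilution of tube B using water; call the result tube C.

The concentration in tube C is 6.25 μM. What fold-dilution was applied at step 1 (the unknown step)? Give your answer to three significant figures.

40.0-fold

Step 1: unknown factor x
Step 2: 80 μL brought to 320 μL → factor 320/80 = 4
Step 3: 100-fold → factor 100
Product of known-step factors = 400
Overall factor = 0.100 M / (6.25 μM) = 16000
x = 16000 / 400 = 40.0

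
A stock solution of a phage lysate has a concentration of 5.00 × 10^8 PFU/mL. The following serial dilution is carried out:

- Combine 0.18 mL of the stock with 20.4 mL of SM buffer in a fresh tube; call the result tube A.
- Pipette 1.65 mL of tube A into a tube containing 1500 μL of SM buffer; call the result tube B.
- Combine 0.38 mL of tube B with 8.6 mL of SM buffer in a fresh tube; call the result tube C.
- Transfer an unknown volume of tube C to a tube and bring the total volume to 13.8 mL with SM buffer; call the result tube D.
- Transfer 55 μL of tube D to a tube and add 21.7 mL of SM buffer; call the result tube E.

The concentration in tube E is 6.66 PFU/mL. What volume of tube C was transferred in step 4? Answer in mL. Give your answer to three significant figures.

0.375 mL

Step 1: 0.18 mL + 20.4 mL = 20.58 mL total → factor 20.58/0.18 = 114.33
Step 2: 1.65 mL + 1500 μL = 3.15 mL total → factor 3.15/1.65 = 1.9091
Step 3: 0.38 mL + 8.6 mL = 8.98 mL total → factor 8.98/0.38 = 23.632
Step 4: v brought to 13.8 mL → factor = 13.8 mL/v
Step 5: 55 μL + 21.7 mL = 21755 μL total → factor 21755/55 = 395.55
Product of known-step factors = 2.0403 × 10^6
Overall factor = 5.00 × 10^8 PFU/mL / (6.66 PFU/mL) = 7.5075 × 10^7
Step-4 factor = 7.5075 × 10^7 / 2.0403 × 10^6 = 36.797
v = 13.8 mL / 36.797 = 0.375 mL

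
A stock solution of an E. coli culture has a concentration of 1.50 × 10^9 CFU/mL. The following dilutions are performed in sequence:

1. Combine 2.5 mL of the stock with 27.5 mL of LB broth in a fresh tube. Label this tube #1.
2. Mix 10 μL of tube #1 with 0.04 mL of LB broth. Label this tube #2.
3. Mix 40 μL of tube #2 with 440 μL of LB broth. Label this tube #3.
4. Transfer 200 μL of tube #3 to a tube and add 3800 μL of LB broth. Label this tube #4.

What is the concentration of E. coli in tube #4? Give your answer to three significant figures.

Step 1: 2.5 mL + 27.5 mL = 30 mL total → factor 30/2.5 = 12
Step 2: 10 μL + 0.04 mL = 50 μL total → factor 50/10 = 5
Step 3: 40 μL + 440 μL = 480 μL total → factor 480/40 = 12
Step 4: 200 μL + 3800 μL = 4000 μL total → factor 4000/200 = 20
Overall dilution factor = 12 × 5 × 12 × 20 = 14400
Final = 1.50 × 10^9 CFU/mL / 14400 = 1.04 × 10^5 CFU/mL

1.04 × 10^5 CFU/mL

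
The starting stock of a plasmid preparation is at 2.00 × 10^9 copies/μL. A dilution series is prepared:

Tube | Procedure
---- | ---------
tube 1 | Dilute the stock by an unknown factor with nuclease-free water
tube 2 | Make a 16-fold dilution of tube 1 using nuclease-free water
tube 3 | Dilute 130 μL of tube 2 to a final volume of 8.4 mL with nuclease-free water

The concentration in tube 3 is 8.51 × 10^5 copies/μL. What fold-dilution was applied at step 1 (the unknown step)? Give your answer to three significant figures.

2.27-fold

Step 1: unknown factor x
Step 2: 16-fold → factor 16
Step 3: 130 μL brought to 8.4 mL → factor 8400/130 = 64.615
Product of known-step factors = 1033.8
Overall factor = 2.00 × 10^9 copies/μL / (8.51 × 10^5 copies/μL) = 2350.2
x = 2350.2 / 1033.8 = 2.27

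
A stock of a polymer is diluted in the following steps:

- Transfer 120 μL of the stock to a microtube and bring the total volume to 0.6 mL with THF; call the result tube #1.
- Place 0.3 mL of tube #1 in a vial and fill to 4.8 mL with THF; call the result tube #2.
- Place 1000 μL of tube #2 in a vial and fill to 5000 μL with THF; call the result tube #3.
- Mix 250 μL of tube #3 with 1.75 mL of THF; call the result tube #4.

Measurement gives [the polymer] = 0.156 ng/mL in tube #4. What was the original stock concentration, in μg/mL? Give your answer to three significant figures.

Step 1: 120 μL brought to 0.6 mL → factor 600/120 = 5
Step 2: 0.3 mL brought to 4.8 mL → factor 4.8/0.3 = 16
Step 3: 1000 μL brought to 5000 μL → factor 5000/1000 = 5
Step 4: 250 μL + 1.75 mL = 2000 μL total → factor 2000/250 = 8
Overall dilution factor = 5 × 16 × 5 × 8 = 3200
Stock = 0.156 ng/mL × 3200 = 499.2 ng/mL = 0.499 μg/mL

0.499 μg/mL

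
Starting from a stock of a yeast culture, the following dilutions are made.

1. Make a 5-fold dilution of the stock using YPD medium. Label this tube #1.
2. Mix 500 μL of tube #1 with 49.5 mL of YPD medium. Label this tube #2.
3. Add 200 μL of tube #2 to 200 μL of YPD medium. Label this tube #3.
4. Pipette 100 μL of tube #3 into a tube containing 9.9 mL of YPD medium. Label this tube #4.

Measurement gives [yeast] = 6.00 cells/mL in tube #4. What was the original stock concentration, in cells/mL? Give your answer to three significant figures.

Step 1: 5-fold → factor 5
Step 2: 500 μL + 49.5 mL = 50000 μL total → factor 50000/500 = 100
Step 3: 200 μL + 200 μL = 400 μL total → factor 400/200 = 2
Step 4: 100 μL + 9.9 mL = 10000 μL total → factor 10000/100 = 100
Overall dilution factor = 5 × 100 × 2 × 100 = 1 × 10^5
Stock = 6.00 cells/mL × 1 × 10^5 = 6.00 × 10^5 cells/mL

6.00 × 10^5 cells/mL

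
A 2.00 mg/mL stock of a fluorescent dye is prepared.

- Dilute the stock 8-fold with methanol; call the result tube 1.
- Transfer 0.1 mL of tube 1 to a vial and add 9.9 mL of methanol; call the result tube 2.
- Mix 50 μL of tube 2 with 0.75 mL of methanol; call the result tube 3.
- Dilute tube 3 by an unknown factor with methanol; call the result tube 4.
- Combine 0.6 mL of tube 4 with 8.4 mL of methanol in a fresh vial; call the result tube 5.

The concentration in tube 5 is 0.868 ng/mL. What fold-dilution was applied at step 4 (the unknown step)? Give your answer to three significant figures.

12.0-fold

Step 1: 8-fold → factor 8
Step 2: 0.1 mL + 9.9 mL = 10 mL total → factor 10/0.1 = 100
Step 3: 50 μL + 0.75 mL = 800 μL total → factor 800/50 = 16
Step 4: unknown factor x
Step 5: 0.6 mL + 8.4 mL = 9 mL total → factor 9/0.6 = 15
Product of known-step factors = 1.92 × 10^5
Overall factor = 2.00 mg/mL / (0.868 ng/mL) = 2.3041 × 10^6
x = 2.3041 × 10^6 / 1.92 × 10^5 = 12.0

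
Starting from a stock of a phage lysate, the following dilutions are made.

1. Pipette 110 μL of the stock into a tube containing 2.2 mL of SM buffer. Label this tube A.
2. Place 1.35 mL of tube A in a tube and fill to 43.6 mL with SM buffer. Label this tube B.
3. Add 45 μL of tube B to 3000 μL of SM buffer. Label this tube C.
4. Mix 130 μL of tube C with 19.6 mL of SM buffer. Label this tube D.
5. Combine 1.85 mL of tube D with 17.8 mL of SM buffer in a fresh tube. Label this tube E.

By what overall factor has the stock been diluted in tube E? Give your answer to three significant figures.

7.40 × 10^7

Step 1: 110 μL + 2.2 mL = 2310 μL total → factor 2310/110 = 21
Step 2: 1.35 mL brought to 43.6 mL → factor 43.6/1.35 = 32.296
Step 3: 45 μL + 3000 μL = 3045 μL total → factor 3045/45 = 67.667
Step 4: 130 μL + 19.6 mL = 19730 μL total → factor 19730/130 = 151.77
Step 5: 1.85 mL + 17.8 mL = 19.65 mL total → factor 19.65/1.85 = 10.622
Overall dilution factor = 21 × 32.296 × 67.667 × 151.77 × 10.622 = 7.3981 × 10^7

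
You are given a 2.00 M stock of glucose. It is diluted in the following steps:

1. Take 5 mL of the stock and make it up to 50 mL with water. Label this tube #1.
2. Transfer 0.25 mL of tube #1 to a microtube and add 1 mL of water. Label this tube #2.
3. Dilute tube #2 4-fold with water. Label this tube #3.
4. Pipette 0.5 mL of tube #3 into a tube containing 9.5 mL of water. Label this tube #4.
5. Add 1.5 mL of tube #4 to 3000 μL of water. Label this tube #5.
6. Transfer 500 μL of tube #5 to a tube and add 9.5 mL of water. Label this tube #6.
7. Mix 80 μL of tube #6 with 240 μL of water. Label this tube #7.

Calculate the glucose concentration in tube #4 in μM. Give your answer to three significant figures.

Step 1: 5 mL brought to 50 mL → factor 50/5 = 10
Step 2: 0.25 mL + 1 mL = 1.25 mL total → factor 1.25/0.25 = 5
Step 3: 4-fold → factor 4
Step 4: 0.5 mL + 9.5 mL = 10 mL total → factor 10/0.5 = 20
Dilution factor through tube #4 = 10 × 5 × 4 × 20 = 4000
[tube #4] = 2.00 M / 4000 = 0.0005000 M = 500 μM

500 μM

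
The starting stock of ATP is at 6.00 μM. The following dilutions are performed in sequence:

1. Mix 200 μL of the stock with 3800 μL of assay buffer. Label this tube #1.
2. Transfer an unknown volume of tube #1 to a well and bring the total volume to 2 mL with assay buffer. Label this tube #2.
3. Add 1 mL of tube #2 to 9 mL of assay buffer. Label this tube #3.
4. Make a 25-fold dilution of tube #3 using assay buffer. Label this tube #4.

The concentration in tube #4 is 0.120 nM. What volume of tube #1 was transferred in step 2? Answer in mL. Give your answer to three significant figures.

Step 1: 200 μL + 3800 μL = 4000 μL total → factor 4000/200 = 20
Step 2: v brought to 2 mL → factor = 2 mL/v
Step 3: 1 mL + 9 mL = 10 mL total → factor 10/1 = 10
Step 4: 25-fold → factor 25
Product of known-step factors = 5000
Overall factor = 6.00 μM / (0.120 nM) = 50000
Step-2 factor = 50000 / 5000 = 10
v = 2 mL / 10 = 0.200 mL

0.200 mL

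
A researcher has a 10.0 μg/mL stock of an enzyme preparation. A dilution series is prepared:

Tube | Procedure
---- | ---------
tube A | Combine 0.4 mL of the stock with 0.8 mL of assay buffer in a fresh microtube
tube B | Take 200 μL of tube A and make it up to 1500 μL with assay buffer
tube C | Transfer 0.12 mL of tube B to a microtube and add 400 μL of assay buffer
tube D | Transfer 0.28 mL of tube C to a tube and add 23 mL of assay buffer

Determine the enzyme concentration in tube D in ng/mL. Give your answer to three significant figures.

Step 1: 0.4 mL + 0.8 mL = 1.2 mL total → factor 1.2/0.4 = 3
Step 2: 200 μL brought to 1500 μL → factor 1500/200 = 7.5
Step 3: 0.12 mL + 400 μL = 0.52 mL total → factor 0.52/0.12 = 4.3333
Step 4: 0.28 mL + 23 mL = 23.28 mL total → factor 23.28/0.28 = 83.143
Overall dilution factor = 3 × 7.5 × 4.3333 × 83.143 = 8106.4
Final = 10.0 μg/mL / 8106.4 = 0.001234 μg/mL = 1.23 ng/mL

1.23 ng/mL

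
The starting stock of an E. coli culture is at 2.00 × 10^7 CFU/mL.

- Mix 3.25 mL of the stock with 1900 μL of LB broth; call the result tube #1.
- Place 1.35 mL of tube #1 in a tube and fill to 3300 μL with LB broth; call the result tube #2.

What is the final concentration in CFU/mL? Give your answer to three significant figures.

Step 1: 3.25 mL + 1900 μL = 5.15 mL total → factor 5.15/3.25 = 1.5846
Step 2: 1.35 mL brought to 3300 μL → factor 3.3/1.35 = 2.4444
Overall dilution factor = 1.5846 × 2.4444 = 3.8735
Final = 2.00 × 10^7 CFU/mL / 3.8735 = 5.16 × 10^6 CFU/mL

5.16 × 10^6 CFU/mL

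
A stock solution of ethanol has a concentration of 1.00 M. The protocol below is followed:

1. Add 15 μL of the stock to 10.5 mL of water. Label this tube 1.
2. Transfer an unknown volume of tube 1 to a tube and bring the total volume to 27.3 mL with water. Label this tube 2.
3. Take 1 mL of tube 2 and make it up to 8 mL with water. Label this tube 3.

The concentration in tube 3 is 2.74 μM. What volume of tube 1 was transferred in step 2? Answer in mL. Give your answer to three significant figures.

Step 1: 15 μL + 10.5 mL = 10515 μL total → factor 10515/15 = 701
Step 2: v brought to 27.3 mL → factor = 27.3 mL/v
Step 3: 1 mL brought to 8 mL → factor 8/1 = 8
Product of known-step factors = 5608
Overall factor = 1.00 M / (2.74 μM) = 3.6496 × 10^5
Step-2 factor = 3.6496 × 10^5 / 5608 = 65.079
v = 27.3 mL / 65.079 = 0.419 mL

0.419 mL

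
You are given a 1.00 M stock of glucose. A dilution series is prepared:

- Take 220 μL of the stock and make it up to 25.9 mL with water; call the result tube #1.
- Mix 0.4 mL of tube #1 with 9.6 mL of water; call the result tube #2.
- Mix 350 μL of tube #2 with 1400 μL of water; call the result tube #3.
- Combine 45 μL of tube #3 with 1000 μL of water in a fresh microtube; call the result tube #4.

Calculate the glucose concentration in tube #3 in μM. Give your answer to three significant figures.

68.0 μM

Step 1: 220 μL brought to 25.9 mL → factor 25900/220 = 117.73
Step 2: 0.4 mL + 9.6 mL = 10 mL total → factor 10/0.4 = 25
Step 3: 350 μL + 1400 μL = 1750 μL total → factor 1750/350 = 5
Dilution factor through tube #3 = 117.73 × 25 × 5 = 14716
[tube #3] = 1.00 M / 14716 = 6.795 × 10^-5 M = 68.0 μM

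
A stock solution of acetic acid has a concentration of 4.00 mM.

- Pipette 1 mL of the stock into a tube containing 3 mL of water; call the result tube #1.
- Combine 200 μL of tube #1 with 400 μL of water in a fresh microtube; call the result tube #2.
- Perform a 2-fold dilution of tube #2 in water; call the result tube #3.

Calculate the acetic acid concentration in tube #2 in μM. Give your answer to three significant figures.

Step 1: 1 mL + 3 mL = 4 mL total → factor 4/1 = 4
Step 2: 200 μL + 400 μL = 600 μL total → factor 600/200 = 3
Dilution factor through tube #2 = 4 × 3 = 12
[tube #2] = 4.00 mM / 12 = 0.3333 mM = 333 μM

333 μM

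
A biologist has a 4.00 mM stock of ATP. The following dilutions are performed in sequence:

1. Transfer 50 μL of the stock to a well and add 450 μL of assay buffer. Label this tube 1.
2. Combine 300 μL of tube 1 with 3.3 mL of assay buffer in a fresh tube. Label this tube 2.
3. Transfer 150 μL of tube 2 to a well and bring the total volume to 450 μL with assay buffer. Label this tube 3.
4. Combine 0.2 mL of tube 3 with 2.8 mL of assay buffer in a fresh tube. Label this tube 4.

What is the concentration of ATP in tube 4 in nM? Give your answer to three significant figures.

741 nM

Step 1: 50 μL + 450 μL = 500 μL total → factor 500/50 = 10
Step 2: 300 μL + 3.3 mL = 3600 μL total → factor 3600/300 = 12
Step 3: 150 μL brought to 450 μL → factor 450/150 = 3
Step 4: 0.2 mL + 2.8 mL = 3 mL total → factor 3/0.2 = 15
Overall dilution factor = 10 × 12 × 3 × 15 = 5400
Final = 4.00 mM / 5400 = 0.0007407 mM = 741 nM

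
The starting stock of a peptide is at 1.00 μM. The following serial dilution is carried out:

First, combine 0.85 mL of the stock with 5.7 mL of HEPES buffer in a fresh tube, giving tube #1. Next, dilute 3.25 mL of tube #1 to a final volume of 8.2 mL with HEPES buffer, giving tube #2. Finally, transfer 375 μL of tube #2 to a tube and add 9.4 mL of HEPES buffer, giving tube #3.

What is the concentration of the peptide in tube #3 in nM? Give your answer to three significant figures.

Step 1: 0.85 mL + 5.7 mL = 6.55 mL total → factor 6.55/0.85 = 7.7059
Step 2: 3.25 mL brought to 8.2 mL → factor 8.2/3.25 = 2.5231
Step 3: 375 μL + 9.4 mL = 9775 μL total → factor 9775/375 = 26.067
Overall dilution factor = 7.7059 × 2.5231 × 26.067 = 506.8
Final = 1.00 μM / 506.8 = 0.001973 μM = 1.97 nM

1.97 nM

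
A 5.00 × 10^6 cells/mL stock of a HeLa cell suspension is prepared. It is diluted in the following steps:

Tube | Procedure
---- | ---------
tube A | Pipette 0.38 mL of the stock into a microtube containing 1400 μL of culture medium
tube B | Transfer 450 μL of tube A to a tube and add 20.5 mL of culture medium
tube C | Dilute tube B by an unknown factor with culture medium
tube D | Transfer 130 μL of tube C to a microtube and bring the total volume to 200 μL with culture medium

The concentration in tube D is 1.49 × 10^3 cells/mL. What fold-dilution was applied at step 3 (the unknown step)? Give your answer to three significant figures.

10.0-fold

Step 1: 0.38 mL + 1400 μL = 1.78 mL total → factor 1.78/0.38 = 4.6842
Step 2: 450 μL + 20.5 mL = 20950 μL total → factor 20950/450 = 46.556
Step 3: unknown factor x
Step 4: 130 μL brought to 200 μL → factor 200/130 = 1.5385
Product of known-step factors = 335.5
Overall factor = 5.00 × 10^6 cells/mL / (1.49 × 10^3 cells/mL) = 3355.7
x = 3355.7 / 335.5 = 10.0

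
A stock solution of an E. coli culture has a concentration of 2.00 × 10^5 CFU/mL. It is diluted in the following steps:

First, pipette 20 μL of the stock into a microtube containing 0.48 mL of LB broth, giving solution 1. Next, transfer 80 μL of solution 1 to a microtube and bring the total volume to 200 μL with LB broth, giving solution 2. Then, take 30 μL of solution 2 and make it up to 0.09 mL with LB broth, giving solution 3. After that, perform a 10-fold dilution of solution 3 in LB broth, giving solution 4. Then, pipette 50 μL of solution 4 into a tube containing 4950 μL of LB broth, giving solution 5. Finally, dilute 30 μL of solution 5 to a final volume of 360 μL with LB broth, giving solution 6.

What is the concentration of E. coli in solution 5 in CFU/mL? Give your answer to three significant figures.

Step 1: 20 μL + 0.48 mL = 500 μL total → factor 500/20 = 25
Step 2: 80 μL brought to 200 μL → factor 200/80 = 2.5
Step 3: 30 μL brought to 0.09 mL → factor 90/30 = 3
Step 4: 10-fold → factor 10
Step 5: 50 μL + 4950 μL = 5000 μL total → factor 5000/50 = 100
Dilution factor through solution 5 = 25 × 2.5 × 3 × 10 × 100 = 1.875 × 10^5
[solution 5] = 2.00 × 10^5 CFU/mL / 1.875 × 10^5 = 1.07 CFU/mL

1.07 CFU/mL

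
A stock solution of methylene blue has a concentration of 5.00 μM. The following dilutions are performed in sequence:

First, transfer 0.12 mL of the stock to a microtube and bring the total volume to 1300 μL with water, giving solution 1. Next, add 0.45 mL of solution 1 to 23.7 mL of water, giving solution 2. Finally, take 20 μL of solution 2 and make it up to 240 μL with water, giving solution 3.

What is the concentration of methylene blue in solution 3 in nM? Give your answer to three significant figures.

0.717 nM

Step 1: 0.12 mL brought to 1300 μL → factor 1.3/0.12 = 10.833
Step 2: 0.45 mL + 23.7 mL = 24.15 mL total → factor 24.15/0.45 = 53.667
Step 3: 20 μL brought to 240 μL → factor 240/20 = 12
Overall dilution factor = 10.833 × 53.667 × 12 = 6976.7
Final = 5.00 μM / 6976.7 = 0.0007167 μM = 0.717 nM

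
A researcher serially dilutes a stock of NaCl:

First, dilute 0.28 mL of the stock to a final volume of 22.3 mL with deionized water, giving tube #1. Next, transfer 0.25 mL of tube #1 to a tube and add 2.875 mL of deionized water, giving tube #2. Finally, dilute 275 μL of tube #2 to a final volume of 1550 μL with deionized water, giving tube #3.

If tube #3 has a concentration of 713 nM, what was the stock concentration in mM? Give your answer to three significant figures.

Step 1: 0.28 mL brought to 22.3 mL → factor 22.3/0.28 = 79.643
Step 2: 0.25 mL + 2.875 mL = 3.125 mL total → factor 3.125/0.25 = 12.5
Step 3: 275 μL brought to 1550 μL → factor 1550/275 = 5.6364
Overall dilution factor = 79.643 × 12.5 × 5.6364 = 5611.2
Stock = 713 nM × 5611.2 = 4.001 × 10^6 nM = 4.00 mM

4.00 mM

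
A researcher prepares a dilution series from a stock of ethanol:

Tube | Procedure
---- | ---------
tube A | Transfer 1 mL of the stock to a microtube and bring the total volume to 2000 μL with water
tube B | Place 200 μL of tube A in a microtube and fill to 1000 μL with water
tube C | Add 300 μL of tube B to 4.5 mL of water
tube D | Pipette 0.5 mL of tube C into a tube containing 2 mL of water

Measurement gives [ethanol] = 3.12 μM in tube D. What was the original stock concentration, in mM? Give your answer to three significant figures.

Step 1: 1 mL brought to 2000 μL → factor 2/1 = 2
Step 2: 200 μL brought to 1000 μL → factor 1000/200 = 5
Step 3: 300 μL + 4.5 mL = 4800 μL total → factor 4800/300 = 16
Step 4: 0.5 mL + 2 mL = 2.5 mL total → factor 2.5/0.5 = 5
Overall dilution factor = 2 × 5 × 16 × 5 = 800
Stock = 3.12 μM × 800 = 2496 μM = 2.50 mM

2.50 mM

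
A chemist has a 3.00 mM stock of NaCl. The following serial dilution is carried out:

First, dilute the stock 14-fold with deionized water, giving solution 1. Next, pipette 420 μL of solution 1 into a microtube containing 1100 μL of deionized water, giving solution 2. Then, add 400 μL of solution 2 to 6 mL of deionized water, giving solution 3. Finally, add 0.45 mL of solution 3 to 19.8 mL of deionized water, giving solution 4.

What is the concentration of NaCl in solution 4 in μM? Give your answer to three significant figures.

0.0822 μM

Step 1: 14-fold → factor 14
Step 2: 420 μL + 1100 μL = 1520 μL total → factor 1520/420 = 3.619
Step 3: 400 μL + 6 mL = 6400 μL total → factor 6400/400 = 16
Step 4: 0.45 mL + 19.8 mL = 20.25 mL total → factor 20.25/0.45 = 45
Overall dilution factor = 14 × 3.619 × 16 × 45 = 36480
Final = 3.00 mM / 36480 = 8.224 × 10^-5 mM = 0.0822 μM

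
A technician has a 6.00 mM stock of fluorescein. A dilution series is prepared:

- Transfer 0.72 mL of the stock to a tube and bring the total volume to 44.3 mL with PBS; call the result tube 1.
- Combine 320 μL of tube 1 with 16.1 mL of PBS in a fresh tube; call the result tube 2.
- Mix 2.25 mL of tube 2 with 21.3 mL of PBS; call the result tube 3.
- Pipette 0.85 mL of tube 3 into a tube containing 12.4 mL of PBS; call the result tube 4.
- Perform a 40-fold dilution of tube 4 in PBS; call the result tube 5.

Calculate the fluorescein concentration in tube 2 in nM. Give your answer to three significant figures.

1.90 × 10^3 nM

Step 1: 0.72 mL brought to 44.3 mL → factor 44.3/0.72 = 61.528
Step 2: 320 μL + 16.1 mL = 16420 μL total → factor 16420/320 = 51.312
Dilution factor through tube 2 = 61.528 × 51.312 = 3157.1
[tube 2] = 6.00 mM / 3157.1 = 0.001900 mM = 1.90 × 10^3 nM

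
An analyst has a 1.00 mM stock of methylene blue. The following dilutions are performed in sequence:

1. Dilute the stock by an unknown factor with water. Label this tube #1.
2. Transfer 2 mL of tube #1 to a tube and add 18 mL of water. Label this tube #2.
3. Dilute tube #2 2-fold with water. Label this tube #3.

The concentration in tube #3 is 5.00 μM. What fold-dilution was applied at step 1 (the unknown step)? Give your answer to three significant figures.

10.0-fold

Step 1: unknown factor x
Step 2: 2 mL + 18 mL = 20 mL total → factor 20/2 = 10
Step 3: 2-fold → factor 2
Product of known-step factors = 20
Overall factor = 1.00 mM / (5.00 μM) = 200
x = 200 / 20 = 10.0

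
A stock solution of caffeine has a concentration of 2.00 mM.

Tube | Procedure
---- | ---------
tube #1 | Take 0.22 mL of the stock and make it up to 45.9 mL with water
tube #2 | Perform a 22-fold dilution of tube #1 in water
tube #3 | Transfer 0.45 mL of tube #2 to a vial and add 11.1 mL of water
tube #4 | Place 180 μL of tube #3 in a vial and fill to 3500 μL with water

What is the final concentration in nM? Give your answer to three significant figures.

0.873 nM

Step 1: 0.22 mL brought to 45.9 mL → factor 45.9/0.22 = 208.64
Step 2: 22-fold → factor 22
Step 3: 0.45 mL + 11.1 mL = 11.55 mL total → factor 11.55/0.45 = 25.667
Step 4: 180 μL brought to 3500 μL → factor 3500/180 = 19.444
Overall dilution factor = 208.64 × 22 × 25.667 × 19.444 = 2.2908 × 10^6
Final = 2.00 mM / 2.2908 × 10^6 = 8.731 × 10^-7 mM = 0.873 nM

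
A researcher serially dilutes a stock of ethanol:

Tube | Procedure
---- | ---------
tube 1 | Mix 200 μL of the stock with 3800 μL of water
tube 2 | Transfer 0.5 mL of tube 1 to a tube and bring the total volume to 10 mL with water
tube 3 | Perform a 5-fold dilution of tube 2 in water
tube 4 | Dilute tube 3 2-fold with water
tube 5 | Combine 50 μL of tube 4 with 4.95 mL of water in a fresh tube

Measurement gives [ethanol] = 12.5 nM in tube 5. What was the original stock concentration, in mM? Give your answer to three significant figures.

Step 1: 200 μL + 3800 μL = 4000 μL total → factor 4000/200 = 20
Step 2: 0.5 mL brought to 10 mL → factor 10/0.5 = 20
Step 3: 5-fold → factor 5
Step 4: 2-fold → factor 2
Step 5: 50 μL + 4.95 mL = 5000 μL total → factor 5000/50 = 100
Overall dilution factor = 20 × 20 × 5 × 2 × 100 = 4 × 10^5
Stock = 12.5 nM × 4 × 10^5 = 5.000 × 10^6 nM = 5.00 mM

5.00 mM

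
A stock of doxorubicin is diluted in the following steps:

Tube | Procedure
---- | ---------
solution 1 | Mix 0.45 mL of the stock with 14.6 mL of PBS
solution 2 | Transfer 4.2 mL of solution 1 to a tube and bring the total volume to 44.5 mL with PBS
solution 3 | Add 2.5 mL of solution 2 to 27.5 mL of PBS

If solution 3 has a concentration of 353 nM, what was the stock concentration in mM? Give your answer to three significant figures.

Step 1: 0.45 mL + 14.6 mL = 15.05 mL total → factor 15.05/0.45 = 33.444
Step 2: 4.2 mL brought to 44.5 mL → factor 44.5/4.2 = 10.595
Step 3: 2.5 mL + 27.5 mL = 30 mL total → factor 30/2.5 = 12
Overall dilution factor = 33.444 × 10.595 × 12 = 4252.2
Stock = 353 nM × 4252.2 = 1.501 × 10^6 nM = 1.50 mM

1.50 mM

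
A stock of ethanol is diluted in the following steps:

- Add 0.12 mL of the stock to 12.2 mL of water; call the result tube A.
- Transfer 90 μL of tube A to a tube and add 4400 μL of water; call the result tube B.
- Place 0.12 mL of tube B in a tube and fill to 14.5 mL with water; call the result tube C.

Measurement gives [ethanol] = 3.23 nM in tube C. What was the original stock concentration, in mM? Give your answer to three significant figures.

Step 1: 0.12 mL + 12.2 mL = 12.32 mL total → factor 12.32/0.12 = 102.67
Step 2: 90 μL + 4400 μL = 4490 μL total → factor 4490/90 = 49.889
Step 3: 0.12 mL brought to 14.5 mL → factor 14.5/0.12 = 120.83
Overall dilution factor = 102.67 × 49.889 × 120.83 = 6.189 × 10^5
Stock = 3.23 nM × 6.189 × 10^5 = 1.999 × 10^6 nM = 2.00 mM

2.00 mM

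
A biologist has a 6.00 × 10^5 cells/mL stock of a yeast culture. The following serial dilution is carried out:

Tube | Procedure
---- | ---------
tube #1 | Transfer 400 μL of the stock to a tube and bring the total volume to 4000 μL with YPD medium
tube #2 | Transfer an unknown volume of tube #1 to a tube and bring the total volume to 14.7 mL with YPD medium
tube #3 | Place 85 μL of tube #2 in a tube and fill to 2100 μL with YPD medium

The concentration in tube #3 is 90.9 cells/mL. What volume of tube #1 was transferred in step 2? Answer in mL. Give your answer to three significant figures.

0.550 mL

Step 1: 400 μL brought to 4000 μL → factor 4000/400 = 10
Step 2: v brought to 14.7 mL → factor = 14.7 mL/v
Step 3: 85 μL brought to 2100 μL → factor 2100/85 = 24.706
Product of known-step factors = 247.06
Overall factor = 6.00 × 10^5 cells/mL / (90.9 cells/mL) = 6600.7
Step-2 factor = 6600.7 / 247.06 = 26.717
v = 14.7 mL / 26.717 = 0.550 mL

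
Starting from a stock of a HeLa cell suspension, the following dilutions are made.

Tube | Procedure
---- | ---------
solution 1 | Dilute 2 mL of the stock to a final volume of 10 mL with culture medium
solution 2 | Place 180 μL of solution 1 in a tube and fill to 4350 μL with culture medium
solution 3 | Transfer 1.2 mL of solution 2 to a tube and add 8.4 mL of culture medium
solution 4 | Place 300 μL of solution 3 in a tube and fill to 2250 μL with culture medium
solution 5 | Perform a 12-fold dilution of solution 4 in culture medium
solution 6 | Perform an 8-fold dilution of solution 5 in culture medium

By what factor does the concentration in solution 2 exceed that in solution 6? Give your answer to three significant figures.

Step 1: 2 mL brought to 10 mL → factor 10/2 = 5
Step 2: 180 μL brought to 4350 μL → factor 4350/180 = 24.167
Step 3: 1.2 mL + 8.4 mL = 9.6 mL total → factor 9.6/1.2 = 8
Step 4: 300 μL brought to 2250 μL → factor 2250/300 = 7.5
Step 5: 12-fold → factor 12
Step 6: 8-fold → factor 8
Dilution factor to solution 2 = 120.83; to solution 6 = 6.96 × 10^5
[solution 2]/[solution 6] = (factor to solution 6)/(factor to solution 2) = 6.96 × 10^5/120.83 = 5.76 × 10^3

5.76 × 10^3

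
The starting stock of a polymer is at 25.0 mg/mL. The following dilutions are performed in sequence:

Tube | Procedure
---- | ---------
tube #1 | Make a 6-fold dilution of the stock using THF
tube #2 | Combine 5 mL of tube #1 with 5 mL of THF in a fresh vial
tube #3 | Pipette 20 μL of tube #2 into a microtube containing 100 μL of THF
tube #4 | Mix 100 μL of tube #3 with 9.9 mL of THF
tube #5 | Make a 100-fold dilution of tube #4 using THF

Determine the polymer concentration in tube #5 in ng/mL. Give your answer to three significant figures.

Step 1: 6-fold → factor 6
Step 2: 5 mL + 5 mL = 10 mL total → factor 10/5 = 2
Step 3: 20 μL + 100 μL = 120 μL total → factor 120/20 = 6
Step 4: 100 μL + 9.9 mL = 10000 μL total → factor 10000/100 = 100
Step 5: 100-fold → factor 100
Overall dilution factor = 6 × 2 × 6 × 100 × 100 = 7.2 × 10^5
Final = 25.0 mg/mL / 7.2 × 10^5 = 3.472 × 10^-5 mg/mL = 34.7 ng/mL

34.7 ng/mL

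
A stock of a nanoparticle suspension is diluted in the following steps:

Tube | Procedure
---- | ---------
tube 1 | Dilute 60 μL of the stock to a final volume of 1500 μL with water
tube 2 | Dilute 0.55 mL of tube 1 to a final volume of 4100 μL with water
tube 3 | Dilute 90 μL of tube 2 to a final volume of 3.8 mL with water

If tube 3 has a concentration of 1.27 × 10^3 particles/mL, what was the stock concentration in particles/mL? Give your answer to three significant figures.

Step 1: 60 μL brought to 1500 μL → factor 1500/60 = 25
Step 2: 0.55 mL brought to 4100 μL → factor 4.1/0.55 = 7.4545
Step 3: 90 μL brought to 3.8 mL → factor 3800/90 = 42.222
Overall dilution factor = 25 × 7.4545 × 42.222 = 7868.7
Stock = 1.27 × 10^3 particles/mL × 7868.7 = 9.99 × 10^6 particles/mL

9.99 × 10^6 particles/mL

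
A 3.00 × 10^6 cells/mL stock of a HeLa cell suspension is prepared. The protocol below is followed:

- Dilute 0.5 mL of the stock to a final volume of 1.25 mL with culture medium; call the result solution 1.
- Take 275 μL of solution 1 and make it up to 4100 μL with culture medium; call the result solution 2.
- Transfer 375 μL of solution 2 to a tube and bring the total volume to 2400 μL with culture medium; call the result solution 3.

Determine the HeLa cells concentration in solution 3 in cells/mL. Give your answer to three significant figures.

Step 1: 0.5 mL brought to 1.25 mL → factor 1.25/0.5 = 2.5
Step 2: 275 μL brought to 4100 μL → factor 4100/275 = 14.909
Step 3: 375 μL brought to 2400 μL → factor 2400/375 = 6.4
Overall dilution factor = 2.5 × 14.909 × 6.4 = 238.55
Final = 3.00 × 10^6 cells/mL / 238.55 = 1.26 × 10^4 cells/mL

1.26 × 10^4 cells/mL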